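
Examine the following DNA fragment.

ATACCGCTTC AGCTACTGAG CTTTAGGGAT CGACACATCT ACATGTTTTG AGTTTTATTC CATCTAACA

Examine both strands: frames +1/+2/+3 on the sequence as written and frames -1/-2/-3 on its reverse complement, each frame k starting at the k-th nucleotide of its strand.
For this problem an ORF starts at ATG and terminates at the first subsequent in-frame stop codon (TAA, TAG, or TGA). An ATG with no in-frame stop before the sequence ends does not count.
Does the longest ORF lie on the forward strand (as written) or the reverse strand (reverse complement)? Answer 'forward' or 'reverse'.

reverse

Reverse complement (5'→3'): TGTTAGATGGAATAAAACTCAAAACATGTAGATGTGTCGATCCCTAAAGCTCAGTAGCTGAAGCGGTAT
Frame +1: ATA CCG CTT CAG CTA CTG AGC TTT AGG GAT CGA CAC ATC TAC ATG TTT TGA GTT TTA TTC CAT CTA ACA — ATG at 43, stop TGA at 49 → 9 nt.
Frame +2: TAC CGC TTC AGC TAC TGA GCT TTA GGG ATC GAC ACA TCT ACA TGT TTT GAG TTT TAT TCC ATC TAA — no ATG→stop ORF.
Frame +3: ACC GCT TCA GCT ACT GAG CTT TAG GGA TCG ACA CAT CTA CAT GTT TTG AGT TTT ATT CCA TCT AAC — no ATG→stop ORF.
Frame -1: TGT TAG ATG GAA TAA AAC TCA AAA CAT GTA GAT GTG TCG ATC CCT AAA GCT CAG TAG CTG AAG CGG TAT — ATG at 7, stop TAA at 13 → 9 nt.
Frame -2: GTT AGA TGG AAT AAA ACT CAA AAC ATG TAG ATG TGT CGA TCC CTA AAG CTC AGT AGC TGA AGC GGT — ATG at 26, stop TAG at 29 → 6 nt; ATG at 32, stop TGA at 59 → 30 nt.
Frame -3: TTA GAT GGA ATA AAA CTC AAA ACA TGT AGA TGT GTC GAT CCC TAA AGC TCA GTA GCT GAA GCG GTA — no ATG→stop ORF.
Forward-strand max 9 nt; reverse-strand max 30 nt. The reverse strand has the longer ORF.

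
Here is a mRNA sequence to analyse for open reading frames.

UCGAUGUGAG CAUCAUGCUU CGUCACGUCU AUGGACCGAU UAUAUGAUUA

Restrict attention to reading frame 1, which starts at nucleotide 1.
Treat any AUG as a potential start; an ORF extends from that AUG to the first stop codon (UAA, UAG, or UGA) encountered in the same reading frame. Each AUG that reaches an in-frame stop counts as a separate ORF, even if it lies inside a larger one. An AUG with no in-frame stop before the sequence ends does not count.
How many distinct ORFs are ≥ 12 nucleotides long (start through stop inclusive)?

Frame 1: UCG AUG UGA GCA UCA UGC UUC GUC ACG UCU AUG GAC CGA UUA UAU GAU — AUG at 4, stop UGA at 7 → 6 nt.
No ORF reaches 12 nucleotides. Count = 0.

0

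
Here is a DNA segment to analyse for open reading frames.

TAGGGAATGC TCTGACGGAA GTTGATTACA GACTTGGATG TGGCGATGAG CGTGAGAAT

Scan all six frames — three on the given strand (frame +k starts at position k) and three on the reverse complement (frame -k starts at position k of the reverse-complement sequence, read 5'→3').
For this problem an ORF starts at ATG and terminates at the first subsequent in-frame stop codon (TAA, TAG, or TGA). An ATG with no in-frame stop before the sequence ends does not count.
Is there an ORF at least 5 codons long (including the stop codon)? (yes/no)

Reverse complement (5'→3'): ATTCTCACGCTCATCGCCACATCCAAGTCTGTAATCAACTTCCGTCAGAGCATTCCCTA
Frame +1: TAG GGA ATG CTC TGA CGG AAG TTG ATT ACA GAC TTG GAT GTG GCG ATG AGC GTG AGA — ATG at 7, stop TGA at 13 → 9 nt.
Frame +2: AGG GAA TGC TCT GAC GGA AGT TGA TTA CAG ACT TGG ATG TGG CGA TGA GCG TGA GAA — ATG at 38, stop TGA at 47 → 12 nt.
Frame +3: GGG AAT GCT CTG ACG GAA GTT GAT TAC AGA CTT GGA TGT GGC GAT GAG CGT GAG AAT — no ATG→stop ORF.
Frame -1: ATT CTC ACG CTC ATC GCC ACA TCC AAG TCT GTA ATC AAC TTC CGT CAG AGC ATT CCC — no ATG→stop ORF.
Frame -2: TTC TCA CGC TCA TCG CCA CAT CCA AGT CTG TAA TCA ACT TCC GTC AGA GCA TTC CCT — no ATG→stop ORF.
Frame -3: TCT CAC GCT CAT CGC CAC ATC CAA GTC TGT AAT CAA CTT CCG TCA GAG CAT TCC CTA — no ATG→stop ORF.
Largest ORF found is 4 codons < 5, so no.

no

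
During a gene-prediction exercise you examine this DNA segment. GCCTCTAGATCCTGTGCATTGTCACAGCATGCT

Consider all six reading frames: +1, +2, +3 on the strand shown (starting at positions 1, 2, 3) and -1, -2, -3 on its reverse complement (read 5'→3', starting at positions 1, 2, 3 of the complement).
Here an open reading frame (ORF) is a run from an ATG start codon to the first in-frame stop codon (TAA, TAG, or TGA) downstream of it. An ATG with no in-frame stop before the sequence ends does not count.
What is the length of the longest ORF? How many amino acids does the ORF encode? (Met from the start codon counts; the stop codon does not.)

4

Reverse complement (5'→3'): AGCATGCTGTGACAATGCACAGGATCTAGAGGC
Frame +1: GCC TCT AGA TCC TGT GCA TTG TCA CAG CAT GCT — no ATG→stop ORF.
Frame +2: CCT CTA GAT CCT GTG CAT TGT CAC AGC ATG — no ATG→stop ORF.
Frame +3: CTC TAG ATC CTG TGC ATT GTC ACA GCA TGC — no ATG→stop ORF.
Frame -1: AGC ATG CTG TGA CAA TGC ACA GGA TCT AGA GGC — ATG at 4, stop TGA at 10 → 9 nt.
Frame -2: GCA TGC TGT GAC AAT GCA CAG GAT CTA GAG — no ATG→stop ORF.
Frame -3: CAT GCT GTG ACA ATG CAC AGG ATC TAG AGG — ATG at 15, stop TAG at 27 → 15 nt.
Longest: frame -3, positions 15–29, 15 nt = 5 codons = 4 aa. → 4 amino acids.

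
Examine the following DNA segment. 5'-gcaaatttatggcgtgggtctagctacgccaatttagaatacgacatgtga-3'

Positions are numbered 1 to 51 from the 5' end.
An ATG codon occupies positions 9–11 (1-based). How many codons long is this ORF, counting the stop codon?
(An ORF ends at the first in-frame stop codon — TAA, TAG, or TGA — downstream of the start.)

Codons from position 9: ATG (9–11), GCG (12–14), TGG (15–17), GTC (18–20), TAG (21–23).
TAG is the first in-frame stop; that's 5 codons including the stop.

5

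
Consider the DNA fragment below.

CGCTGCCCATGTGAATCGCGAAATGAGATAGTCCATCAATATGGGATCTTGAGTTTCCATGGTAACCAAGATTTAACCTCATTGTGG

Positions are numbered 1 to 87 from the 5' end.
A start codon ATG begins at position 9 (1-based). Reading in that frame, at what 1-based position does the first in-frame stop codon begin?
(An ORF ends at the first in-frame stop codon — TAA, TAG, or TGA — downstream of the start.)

Codons from position 9: ATG (9–11), TGA (12–14).
TGA is a stop codon; it begins at position 12.

12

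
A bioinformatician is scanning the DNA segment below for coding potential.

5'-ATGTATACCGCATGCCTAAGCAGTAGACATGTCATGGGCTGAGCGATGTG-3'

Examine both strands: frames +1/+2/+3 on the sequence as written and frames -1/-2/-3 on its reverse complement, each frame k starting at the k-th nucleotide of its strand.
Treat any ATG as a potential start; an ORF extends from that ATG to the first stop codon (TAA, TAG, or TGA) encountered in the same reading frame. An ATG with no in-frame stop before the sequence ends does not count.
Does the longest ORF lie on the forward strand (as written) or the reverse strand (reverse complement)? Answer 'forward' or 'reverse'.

forward

Reverse complement (5'→3'): CACATCGCTCAGCCCATGACATGTCTACTGCTTAGGCATGCGGTATACAT
Frame +1: ATG TAT ACC GCA TGC CTA AGC AGT AGA CAT GTC ATG GGC TGA GCG ATG — ATG at 1, stop TGA at 40 → 42 nt; ATG at 34, stop TGA at 40 → 9 nt.
Frame +2: TGT ATA CCG CAT GCC TAA GCA GTA GAC ATG TCA TGG GCT GAG CGA TGT — no ATG→stop ORF.
Frame +3: GTA TAC CGC ATG CCT AAG CAG TAG ACA TGT CAT GGG CTG AGC GAT GTG — ATG at 12, stop TAG at 24 → 15 nt.
Frame -1: CAC ATC GCT CAG CCC ATG ACA TGT CTA CTG CTT AGG CAT GCG GTA TAC — no ATG→stop ORF.
Frame -2: ACA TCG CTC AGC CCA TGA CAT GTC TAC TGC TTA GGC ATG CGG TAT ACA — no ATG→stop ORF.
Frame -3: CAT CGC TCA GCC CAT GAC ATG TCT ACT GCT TAG GCA TGC GGT ATA CAT — ATG at 21, stop TAG at 33 → 15 nt.
Forward-strand max 42 nt; reverse-strand max 15 nt. The forward strand has the longer ORF.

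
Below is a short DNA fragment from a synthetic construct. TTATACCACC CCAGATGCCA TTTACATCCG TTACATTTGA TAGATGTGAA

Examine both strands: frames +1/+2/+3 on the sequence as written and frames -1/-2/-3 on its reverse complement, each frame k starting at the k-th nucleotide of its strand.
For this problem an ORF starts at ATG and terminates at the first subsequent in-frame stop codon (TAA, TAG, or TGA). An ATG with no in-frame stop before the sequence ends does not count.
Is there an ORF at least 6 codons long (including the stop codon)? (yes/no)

yes

Reverse complement (5'→3'): TTCACATCTATCAAATGTAACGGATGTAAATGGCATCTGGGGTGGTATAA
Frame +1: TTA TAC CAC CCC AGA TGC CAT TTA CAT CCG TTA CAT TTG ATA GAT GTG — no ATG→stop ORF.
Frame +2: TAT ACC ACC CCA GAT GCC ATT TAC ATC CGT TAC ATT TGA TAG ATG TGA — ATG at 44, stop TGA at 47 → 6 nt.
Frame +3: ATA CCA CCC CAG ATG CCA TTT ACA TCC GTT ACA TTT GAT AGA TGT GAA — no ATG→stop ORF.
Frame -1: TTC ACA TCT ATC AAA TGT AAC GGA TGT AAA TGG CAT CTG GGG TGG TAT — no ATG→stop ORF.
Frame -2: TCA CAT CTA TCA AAT GTA ACG GAT GTA AAT GGC ATC TGG GGT GGT ATA — no ATG→stop ORF.
Frame -3: CAC ATC TAT CAA ATG TAA CGG ATG TAA ATG GCA TCT GGG GTG GTA TAA — ATG at 15, stop TAA at 18 → 6 nt; ATG at 24, stop TAA at 27 → 6 nt; ATG at 30, stop TAA at 48 → 21 nt.
Frame -3 has an ORF of 7 codons (positions 30–50) ≥ 6, so yes.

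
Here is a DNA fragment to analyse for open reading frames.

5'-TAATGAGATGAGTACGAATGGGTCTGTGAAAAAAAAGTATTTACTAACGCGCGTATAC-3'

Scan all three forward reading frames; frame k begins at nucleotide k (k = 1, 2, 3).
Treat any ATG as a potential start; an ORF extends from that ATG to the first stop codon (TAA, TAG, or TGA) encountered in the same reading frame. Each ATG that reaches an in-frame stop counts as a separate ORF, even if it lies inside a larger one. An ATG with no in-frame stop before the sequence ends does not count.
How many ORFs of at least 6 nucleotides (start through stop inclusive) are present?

2

Frame 1: TAA TGA GAT GAG TAC GAA TGG GTC TGT GAA AAA AAA GTA TTT ACT AAC GCG CGT ATA — no ATG→stop ORF.
Frame 2: AAT GAG ATG AGT ACG AAT GGG TCT GTG AAA AAA AAG TAT TTA CTA ACG CGC GTA TAC — no ATG→stop ORF.
Frame 3: ATG AGA TGA GTA CGA ATG GGT CTG TGA AAA AAA AGT ATT TAC TAA CGC GCG TAT — ATG at 3, stop TGA at 9 → 9 nt; ATG at 18, stop TGA at 27 → 12 nt.
ORFs ≥ 6 nucleotides: frame 3 3–11 (9 nucleotides), frame 3 18–29 (12 nucleotides). Count = 2.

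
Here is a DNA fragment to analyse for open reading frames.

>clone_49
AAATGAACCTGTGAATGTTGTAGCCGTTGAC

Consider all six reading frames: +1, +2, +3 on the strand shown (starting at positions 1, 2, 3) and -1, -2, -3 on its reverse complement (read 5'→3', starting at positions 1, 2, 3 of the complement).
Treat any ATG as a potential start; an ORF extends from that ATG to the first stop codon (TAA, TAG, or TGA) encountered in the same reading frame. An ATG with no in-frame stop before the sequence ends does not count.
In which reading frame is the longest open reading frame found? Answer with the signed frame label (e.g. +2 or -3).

Reverse complement (5'→3'): GTCAACGGCTACAACATTCACAGGTTCATTT
Frame +1: AAA TGA ACC TGT GAA TGT TGT AGC CGT TGA — no ATG→stop ORF.
Frame +2: AAT GAA CCT GTG AAT GTT GTA GCC GTT GAC — no ATG→stop ORF.
Frame +3: ATG AAC CTG TGA ATG TTG TAG CCG TTG — ATG at 3, stop TGA at 12 → 12 nt; ATG at 15, stop TAG at 21 → 9 nt.
Frame -1: GTC AAC GGC TAC AAC ATT CAC AGG TTC ATT — no ATG→stop ORF.
Frame -2: TCA ACG GCT ACA ACA TTC ACA GGT TCA TTT — no ATG→stop ORF.
Frame -3: CAA CGG CTA CAA CAT TCA CAG GTT CAT — no ATG→stop ORF.
Longest ORF is 12 nt in frame +3 (positions 3–14).

+3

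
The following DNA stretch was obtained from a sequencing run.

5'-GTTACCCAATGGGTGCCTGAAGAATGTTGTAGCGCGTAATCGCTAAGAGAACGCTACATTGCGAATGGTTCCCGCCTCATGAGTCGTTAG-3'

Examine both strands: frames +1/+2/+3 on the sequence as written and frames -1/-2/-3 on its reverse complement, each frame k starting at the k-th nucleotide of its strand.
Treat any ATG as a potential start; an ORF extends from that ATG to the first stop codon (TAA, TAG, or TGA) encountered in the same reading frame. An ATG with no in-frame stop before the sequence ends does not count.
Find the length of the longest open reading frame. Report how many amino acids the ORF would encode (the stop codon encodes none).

8

Reverse complement (5'→3'): CTAACGACTCATGAGGCGGGAACCATTCGCAATGTAGCGTTCTCTTAGCGATTACGCGCTACAACATTCTTCAGGCACCCATTGGGTAAC
Frame +1: GTT ACC CAA TGG GTG CCT GAA GAA TGT TGT AGC GCG TAA TCG CTA AGA GAA CGC TAC ATT GCG AAT GGT TCC CGC CTC ATG AGT CGT TAG — ATG at 79, stop TAG at 88 → 12 nt.
Frame +2: TTA CCC AAT GGG TGC CTG AAG AAT GTT GTA GCG CGT AAT CGC TAA GAG AAC GCT ACA TTG CGA ATG GTT CCC GCC TCA TGA GTC GTT — ATG at 65, stop TGA at 80 → 18 nt.
Frame +3: TAC CCA ATG GGT GCC TGA AGA ATG TTG TAG CGC GTA ATC GCT AAG AGA ACG CTA CAT TGC GAA TGG TTC CCG CCT CAT GAG TCG TTA — ATG at 9, stop TGA at 18 → 12 nt; ATG at 24, stop TAG at 30 → 9 nt.
Frame -1: CTA ACG ACT CAT GAG GCG GGA ACC ATT CGC AAT GTA GCG TTC TCT TAG CGA TTA CGC GCT ACA ACA TTC TTC AGG CAC CCA TTG GGT AAC — no ATG→stop ORF.
Frame -2: TAA CGA CTC ATG AGG CGG GAA CCA TTC GCA ATG TAG CGT TCT CTT AGC GAT TAC GCG CTA CAA CAT TCT TCA GGC ACC CAT TGG GTA — ATG at 11, stop TAG at 35 → 27 nt; ATG at 32, stop TAG at 35 → 6 nt.
Frame -3: AAC GAC TCA TGA GGC GGG AAC CAT TCG CAA TGT AGC GTT CTC TTA GCG ATT ACG CGC TAC AAC ATT CTT CAG GCA CCC ATT GGG TAA — no ATG→stop ORF.
Longest: frame -2, positions 11–37, 27 nt = 9 codons = 8 aa. → 8 amino acids.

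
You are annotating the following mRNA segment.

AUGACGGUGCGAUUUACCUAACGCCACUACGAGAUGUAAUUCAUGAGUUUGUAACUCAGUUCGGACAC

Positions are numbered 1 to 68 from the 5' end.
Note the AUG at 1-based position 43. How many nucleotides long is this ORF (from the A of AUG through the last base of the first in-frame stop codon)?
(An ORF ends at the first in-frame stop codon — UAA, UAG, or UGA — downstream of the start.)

Codons from position 43: AUG (43–45), AGU (46–48), UUG (49–51), UAA (52–54).
UAA is the first in-frame stop; ORF spans 43–54, 12 nucleotides.

12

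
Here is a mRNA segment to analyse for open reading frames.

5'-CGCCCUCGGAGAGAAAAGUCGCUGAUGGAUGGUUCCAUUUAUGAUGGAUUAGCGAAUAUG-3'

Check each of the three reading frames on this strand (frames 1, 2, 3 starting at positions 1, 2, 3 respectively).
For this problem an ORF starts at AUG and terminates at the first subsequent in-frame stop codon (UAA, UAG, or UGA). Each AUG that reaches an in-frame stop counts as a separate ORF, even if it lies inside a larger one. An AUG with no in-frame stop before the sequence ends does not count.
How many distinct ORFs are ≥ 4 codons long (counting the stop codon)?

Frame 1: CGC CCU CGG AGA GAA AAG UCG CUG AUG GAU GGU UCC AUU UAU GAU GGA UUA GCG AAU AUG — no AUG→stop ORF.
Frame 2: GCC CUC GGA GAG AAA AGU CGC UGA UGG AUG GUU CCA UUU AUG AUG GAU UAG CGA AUA — AUG at 29, stop UAG at 50 → 24 nt; AUG at 41, stop UAG at 50 → 12 nt; AUG at 44, stop UAG at 50 → 9 nt.
Frame 3: CCC UCG GAG AGA AAA GUC GCU GAU GGA UGG UUC CAU UUA UGA UGG AUU AGC GAA UAU — no AUG→stop ORF.
ORFs ≥ 4 codons: frame 2 29–52 (8 codons), frame 2 41–52 (4 codons). Count = 2.

2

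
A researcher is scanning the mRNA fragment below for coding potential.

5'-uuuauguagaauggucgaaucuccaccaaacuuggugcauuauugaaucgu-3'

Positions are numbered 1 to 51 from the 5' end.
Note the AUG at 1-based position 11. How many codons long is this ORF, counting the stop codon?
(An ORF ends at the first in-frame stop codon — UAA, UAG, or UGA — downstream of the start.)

12

Codons from position 11: AUG (11–13), GUC (14–16), GAA (17–19), UCU (20–22), CCA (23–25), CCA (26–28), AAC (29–31), UUG (32–34), GUG (35–37), CAU (38–40), UAU (41–43), UGA (44–46).
UGA is the first in-frame stop; that's 12 codons including the stop.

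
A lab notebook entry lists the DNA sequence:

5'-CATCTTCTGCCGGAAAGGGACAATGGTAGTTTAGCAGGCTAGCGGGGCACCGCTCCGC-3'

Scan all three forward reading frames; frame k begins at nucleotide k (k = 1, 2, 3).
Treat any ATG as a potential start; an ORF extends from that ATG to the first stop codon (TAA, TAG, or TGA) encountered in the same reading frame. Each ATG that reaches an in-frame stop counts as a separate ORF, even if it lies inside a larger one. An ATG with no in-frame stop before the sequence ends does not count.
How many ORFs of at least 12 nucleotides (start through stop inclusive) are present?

Frame 1: CAT CTT CTG CCG GAA AGG GAC AAT GGT AGT TTA GCA GGC TAG CGG GGC ACC GCT CCG — no ATG→stop ORF.
Frame 2: ATC TTC TGC CGG AAA GGG ACA ATG GTA GTT TAG CAG GCT AGC GGG GCA CCG CTC CGC — ATG at 23, stop TAG at 32 → 12 nt.
Frame 3: TCT TCT GCC GGA AAG GGA CAA TGG TAG TTT AGC AGG CTA GCG GGG CAC CGC TCC — no ATG→stop ORF.
ORFs ≥ 12 nucleotides: frame 2 23–34 (12 nucleotides). Count = 1.

1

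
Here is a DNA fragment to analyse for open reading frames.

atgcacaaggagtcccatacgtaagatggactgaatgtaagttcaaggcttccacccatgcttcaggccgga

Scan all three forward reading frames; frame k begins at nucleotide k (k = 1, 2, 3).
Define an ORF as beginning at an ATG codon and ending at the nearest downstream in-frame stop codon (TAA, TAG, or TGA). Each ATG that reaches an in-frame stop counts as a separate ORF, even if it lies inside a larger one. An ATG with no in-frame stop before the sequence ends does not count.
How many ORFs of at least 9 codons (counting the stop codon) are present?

0

Frame 1: ATG CAC AAG GAG TCC CAT ACG TAA GAT GGA CTG AAT GTA AGT TCA AGG CTT CCA CCC ATG CTT CAG GCC GGA — ATG at 1, stop TAA at 22 → 24 nt.
Frame 2: TGC ACA AGG AGT CCC ATA CGT AAG ATG GAC TGA ATG TAA GTT CAA GGC TTC CAC CCA TGC TTC AGG CCG — ATG at 26, stop TGA at 32 → 9 nt; ATG at 35, stop TAA at 38 → 6 nt.
Frame 3: GCA CAA GGA GTC CCA TAC GTA AGA TGG ACT GAA TGT AAG TTC AAG GCT TCC ACC CAT GCT TCA GGC CGG — no ATG→stop ORF.
No ORF reaches 9 codons. Count = 0.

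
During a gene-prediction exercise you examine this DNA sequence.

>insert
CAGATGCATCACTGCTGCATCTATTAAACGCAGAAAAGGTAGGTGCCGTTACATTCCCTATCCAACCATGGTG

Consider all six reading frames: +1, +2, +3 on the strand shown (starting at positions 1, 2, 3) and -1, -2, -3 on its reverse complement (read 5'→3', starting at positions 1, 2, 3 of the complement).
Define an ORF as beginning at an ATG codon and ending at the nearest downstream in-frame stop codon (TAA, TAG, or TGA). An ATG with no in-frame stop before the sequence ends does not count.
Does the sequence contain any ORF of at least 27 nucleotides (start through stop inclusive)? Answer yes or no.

Reverse complement (5'→3'): CACCATGGTTGGATAGGGAATGTAACGGCACCTACCTTTTCTGCGTTTAATAGATGCAGCAGTGATGCATCTG
Frame +1: CAG ATG CAT CAC TGC TGC ATC TAT TAA ACG CAG AAA AGG TAG GTG CCG TTA CAT TCC CTA TCC AAC CAT GGT — ATG at 4, stop TAA at 25 → 24 nt.
Frame +2: AGA TGC ATC ACT GCT GCA TCT ATT AAA CGC AGA AAA GGT AGG TGC CGT TAC ATT CCC TAT CCA ACC ATG GTG — no ATG→stop ORF.
Frame +3: GAT GCA TCA CTG CTG CAT CTA TTA AAC GCA GAA AAG GTA GGT GCC GTT ACA TTC CCT ATC CAA CCA TGG — no ATG→stop ORF.
Frame -1: CAC CAT GGT TGG ATA GGG AAT GTA ACG GCA CCT ACC TTT TCT GCG TTT AAT AGA TGC AGC AGT GAT GCA TCT — no ATG→stop ORF.
Frame -2: ACC ATG GTT GGA TAG GGA ATG TAA CGG CAC CTA CCT TTT CTG CGT TTA ATA GAT GCA GCA GTG ATG CAT CTG — ATG at 5, stop TAG at 14 → 12 nt; ATG at 20, stop TAA at 23 → 6 nt.
Frame -3: CCA TGG TTG GAT AGG GAA TGT AAC GGC ACC TAC CTT TTC TGC GTT TAA TAG ATG CAG CAG TGA TGC ATC — ATG at 54, stop TGA at 63 → 12 nt.
Largest ORF found is 24 nucleotides < 27, so no.

no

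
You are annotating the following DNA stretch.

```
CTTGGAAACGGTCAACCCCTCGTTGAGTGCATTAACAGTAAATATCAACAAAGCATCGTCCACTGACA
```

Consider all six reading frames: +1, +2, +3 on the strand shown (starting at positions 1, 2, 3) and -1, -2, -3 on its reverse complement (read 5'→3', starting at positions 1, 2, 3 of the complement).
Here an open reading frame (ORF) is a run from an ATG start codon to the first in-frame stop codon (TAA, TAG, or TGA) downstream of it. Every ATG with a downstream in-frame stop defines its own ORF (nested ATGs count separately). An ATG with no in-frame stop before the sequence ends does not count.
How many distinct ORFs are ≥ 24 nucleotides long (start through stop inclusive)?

Reverse complement (5'→3'): TGTCAGTGGACGATGCTTTGTTGATATTTACTGTTAATGCACTCAACGAGGGGTTGACCGTTTCCAAG
Frame +1: CTT GGA AAC GGT CAA CCC CTC GTT GAG TGC ATT AAC AGT AAA TAT CAA CAA AGC ATC GTC CAC TGA — no ATG→stop ORF.
Frame +2: TTG GAA ACG GTC AAC CCC TCG TTG AGT GCA TTA ACA GTA AAT ATC AAC AAA GCA TCG TCC ACT GAC — no ATG→stop ORF.
Frame +3: TGG AAA CGG TCA ACC CCT CGT TGA GTG CAT TAA CAG TAA ATA TCA ACA AAG CAT CGT CCA CTG ACA — no ATG→stop ORF.
Frame -1: TGT CAG TGG ACG ATG CTT TGT TGA TAT TTA CTG TTA ATG CAC TCA ACG AGG GGT TGA CCG TTT CCA — ATG at 13, stop TGA at 22 → 12 nt; ATG at 37, stop TGA at 55 → 21 nt.
Frame -2: GTC AGT GGA CGA TGC TTT GTT GAT ATT TAC TGT TAA TGC ACT CAA CGA GGG GTT GAC CGT TTC CAA — no ATG→stop ORF.
Frame -3: TCA GTG GAC GAT GCT TTG TTG ATA TTT ACT GTT AAT GCA CTC AAC GAG GGG TTG ACC GTT TCC AAG — no ATG→stop ORF.
No ORF reaches 24 nucleotides. Count = 0.

0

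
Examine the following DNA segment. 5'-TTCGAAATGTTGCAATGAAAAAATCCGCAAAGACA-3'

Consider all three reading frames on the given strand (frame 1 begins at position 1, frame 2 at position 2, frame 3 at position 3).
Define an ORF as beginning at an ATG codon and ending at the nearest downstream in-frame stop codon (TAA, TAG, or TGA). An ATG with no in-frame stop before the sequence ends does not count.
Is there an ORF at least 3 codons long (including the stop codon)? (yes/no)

Frame 1: TTC GAA ATG TTG CAA TGA AAA AAT CCG CAA AGA — ATG at 7, stop TGA at 16 → 12 nt.
Frame 2: TCG AAA TGT TGC AAT GAA AAA ATC CGC AAA GAC — no ATG→stop ORF.
Frame 3: CGA AAT GTT GCA ATG AAA AAA TCC GCA AAG ACA — no ATG→stop ORF.
Frame 1 has an ORF of 4 codons (positions 7–18) ≥ 3, so yes.

yes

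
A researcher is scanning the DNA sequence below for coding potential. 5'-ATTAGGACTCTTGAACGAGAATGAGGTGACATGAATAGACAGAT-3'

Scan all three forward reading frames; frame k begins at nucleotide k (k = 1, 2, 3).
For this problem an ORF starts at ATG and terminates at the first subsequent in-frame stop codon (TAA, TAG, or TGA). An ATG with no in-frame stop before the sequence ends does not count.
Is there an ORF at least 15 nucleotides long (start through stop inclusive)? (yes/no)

Frame 1: ATT AGG ACT CTT GAA CGA GAA TGA GGT GAC ATG AAT AGA CAG — no ATG→stop ORF.
Frame 2: TTA GGA CTC TTG AAC GAG AAT GAG GTG ACA TGA ATA GAC AGA — no ATG→stop ORF.
Frame 3: TAG GAC TCT TGA ACG AGA ATG AGG TGA CAT GAA TAG ACA GAT — ATG at 21, stop TGA at 27 → 9 nt.
Largest ORF found is 9 nucleotides < 15, so no.

no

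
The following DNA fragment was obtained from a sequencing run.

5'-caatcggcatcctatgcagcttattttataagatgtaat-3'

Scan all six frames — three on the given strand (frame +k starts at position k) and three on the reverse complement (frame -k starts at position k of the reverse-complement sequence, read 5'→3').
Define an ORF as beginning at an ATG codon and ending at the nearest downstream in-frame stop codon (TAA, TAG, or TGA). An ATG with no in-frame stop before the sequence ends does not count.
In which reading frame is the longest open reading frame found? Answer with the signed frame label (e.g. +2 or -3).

+2

Reverse complement (5'→3'): ATTACATCTTATAAAATAAGCTGCATAGGATGCCGATTG
Frame +1: CAA TCG GCA TCC TAT GCA GCT TAT TTT ATA AGA TGT AAT — no ATG→stop ORF.
Frame +2: AAT CGG CAT CCT ATG CAG CTT ATT TTA TAA GAT GTA — ATG at 14, stop TAA at 29 → 18 nt.
Frame +3: ATC GGC ATC CTA TGC AGC TTA TTT TAT AAG ATG TAA — ATG at 33, stop TAA at 36 → 6 nt.
Frame -1: ATT ACA TCT TAT AAA ATA AGC TGC ATA GGA TGC CGA TTG — no ATG→stop ORF.
Frame -2: TTA CAT CTT ATA AAA TAA GCT GCA TAG GAT GCC GAT — no ATG→stop ORF.
Frame -3: TAC ATC TTA TAA AAT AAG CTG CAT AGG ATG CCG ATT — no ATG→stop ORF.
Longest ORF is 18 nt in frame +2 (positions 14–31).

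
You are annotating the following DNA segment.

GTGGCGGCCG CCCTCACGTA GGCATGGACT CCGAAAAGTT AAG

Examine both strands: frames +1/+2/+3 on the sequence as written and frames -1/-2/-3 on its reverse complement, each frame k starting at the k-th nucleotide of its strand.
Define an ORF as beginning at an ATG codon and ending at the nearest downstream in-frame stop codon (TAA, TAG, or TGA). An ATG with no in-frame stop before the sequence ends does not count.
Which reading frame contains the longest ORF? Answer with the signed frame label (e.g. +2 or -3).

Reverse complement (5'→3'): CTTAACTTTTCGGAGTCCATGCCTACGTGAGGGCGGCCGCCAC
Frame +1: GTG GCG GCC GCC CTC ACG TAG GCA TGG ACT CCG AAA AGT TAA — no ATG→stop ORF.
Frame +2: TGG CGG CCG CCC TCA CGT AGG CAT GGA CTC CGA AAA GTT AAG — no ATG→stop ORF.
Frame +3: GGC GGC CGC CCT CAC GTA GGC ATG GAC TCC GAA AAG TTA — no ATG→stop ORF.
Frame -1: CTT AAC TTT TCG GAG TCC ATG CCT ACG TGA GGG CGG CCG CCA — ATG at 19, stop TGA at 28 → 12 nt.
Frame -2: TTA ACT TTT CGG AGT CCA TGC CTA CGT GAG GGC GGC CGC CAC — no ATG→stop ORF.
Frame -3: TAA CTT TTC GGA GTC CAT GCC TAC GTG AGG GCG GCC GCC — no ATG→stop ORF.
Longest ORF is 12 nt in frame -1 (positions 19–30).

-1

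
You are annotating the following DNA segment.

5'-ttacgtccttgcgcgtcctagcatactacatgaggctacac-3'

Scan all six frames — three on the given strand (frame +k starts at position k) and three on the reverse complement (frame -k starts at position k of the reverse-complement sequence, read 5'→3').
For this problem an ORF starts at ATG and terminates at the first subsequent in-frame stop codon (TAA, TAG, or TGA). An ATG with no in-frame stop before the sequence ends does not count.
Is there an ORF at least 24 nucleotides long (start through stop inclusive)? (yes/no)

Reverse complement (5'→3'): GTGTAGCCTCATGTAGTATGCTAGGACGCGCAAGGACGTAA
Frame +1: TTA CGT CCT TGC GCG TCC TAG CAT ACT ACA TGA GGC TAC — no ATG→stop ORF.
Frame +2: TAC GTC CTT GCG CGT CCT AGC ATA CTA CAT GAG GCT ACA — no ATG→stop ORF.
Frame +3: ACG TCC TTG CGC GTC CTA GCA TAC TAC ATG AGG CTA CAC — no ATG→stop ORF.
Frame -1: GTG TAG CCT CAT GTA GTA TGC TAG GAC GCG CAA GGA CGT — no ATG→stop ORF.
Frame -2: TGT AGC CTC ATG TAG TAT GCT AGG ACG CGC AAG GAC GTA — ATG at 11, stop TAG at 14 → 6 nt.
Frame -3: GTA GCC TCA TGT AGT ATG CTA GGA CGC GCA AGG ACG TAA — ATG at 18, stop TAA at 39 → 24 nt.
Frame -3 has an ORF of 24 nucleotides (positions 18–41) ≥ 24, so yes.

yes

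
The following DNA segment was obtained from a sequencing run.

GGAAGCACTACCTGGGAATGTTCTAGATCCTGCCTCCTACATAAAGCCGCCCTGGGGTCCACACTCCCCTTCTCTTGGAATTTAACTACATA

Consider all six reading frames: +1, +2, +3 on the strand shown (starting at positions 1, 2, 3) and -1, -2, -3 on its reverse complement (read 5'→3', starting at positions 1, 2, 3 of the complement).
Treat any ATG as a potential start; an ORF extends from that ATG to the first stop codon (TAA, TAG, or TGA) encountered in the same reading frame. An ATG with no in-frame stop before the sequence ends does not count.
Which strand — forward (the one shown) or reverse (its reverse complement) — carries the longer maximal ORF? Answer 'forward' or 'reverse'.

forward

Reverse complement (5'→3'): TATGTAGTTAAATTCCAAGAGAAGGGGAGTGTGGACCCCAGGGCGGCTTTATGTAGGAGGCAGGATCTAGAACATTCCCAGGTAGTGCTTCC
Frame +1: GGA AGC ACT ACC TGG GAA TGT TCT AGA TCC TGC CTC CTA CAT AAA GCC GCC CTG GGG TCC ACA CTC CCC TTC TCT TGG AAT TTA ACT ACA — no ATG→stop ORF.
Frame +2: GAA GCA CTA CCT GGG AAT GTT CTA GAT CCT GCC TCC TAC ATA AAG CCG CCC TGG GGT CCA CAC TCC CCT TCT CTT GGA ATT TAA CTA CAT — no ATG→stop ORF.
Frame +3: AAG CAC TAC CTG GGA ATG TTC TAG ATC CTG CCT CCT ACA TAA AGC CGC CCT GGG GTC CAC ACT CCC CTT CTC TTG GAA TTT AAC TAC ATA — ATG at 18, stop TAG at 24 → 9 nt.
Frame -1: TAT GTA GTT AAA TTC CAA GAG AAG GGG AGT GTG GAC CCC AGG GCG GCT TTA TGT AGG AGG CAG GAT CTA GAA CAT TCC CAG GTA GTG CTT — no ATG→stop ORF.
Frame -2: ATG TAG TTA AAT TCC AAG AGA AGG GGA GTG TGG ACC CCA GGG CGG CTT TAT GTA GGA GGC AGG ATC TAG AAC ATT CCC AGG TAG TGC TTC — ATG at 2, stop TAG at 5 → 6 nt.
Frame -3: TGT AGT TAA ATT CCA AGA GAA GGG GAG TGT GGA CCC CAG GGC GGC TTT ATG TAG GAG GCA GGA TCT AGA ACA TTC CCA GGT AGT GCT TCC — ATG at 51, stop TAG at 54 → 6 nt.
Forward-strand max 9 nt; reverse-strand max 6 nt. The forward strand has the longer ORF.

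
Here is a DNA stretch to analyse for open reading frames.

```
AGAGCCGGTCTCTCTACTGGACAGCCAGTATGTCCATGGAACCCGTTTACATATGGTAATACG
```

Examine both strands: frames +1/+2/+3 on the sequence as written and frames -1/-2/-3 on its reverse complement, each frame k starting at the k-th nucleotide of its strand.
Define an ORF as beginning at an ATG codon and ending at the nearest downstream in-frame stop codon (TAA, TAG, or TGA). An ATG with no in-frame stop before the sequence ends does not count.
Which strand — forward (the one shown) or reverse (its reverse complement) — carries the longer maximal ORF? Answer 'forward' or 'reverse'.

forward

Reverse complement (5'→3'): CGTATTACCATATGTAAACGGGTTCCATGGACATACTGGCTGTCCAGTAGAGAGACCGGCTCT
Frame +1: AGA GCC GGT CTC TCT ACT GGA CAG CCA GTA TGT CCA TGG AAC CCG TTT ACA TAT GGT AAT ACG — no ATG→stop ORF.
Frame +2: GAG CCG GTC TCT CTA CTG GAC AGC CAG TAT GTC CAT GGA ACC CGT TTA CAT ATG GTA ATA — no ATG→stop ORF.
Frame +3: AGC CGG TCT CTC TAC TGG ACA GCC AGT ATG TCC ATG GAA CCC GTT TAC ATA TGG TAA TAC — ATG at 30, stop TAA at 57 → 30 nt; ATG at 36, stop TAA at 57 → 24 nt.
Frame -1: CGT ATT ACC ATA TGT AAA CGG GTT CCA TGG ACA TAC TGG CTG TCC AGT AGA GAG ACC GGC TCT — no ATG→stop ORF.
Frame -2: GTA TTA CCA TAT GTA AAC GGG TTC CAT GGA CAT ACT GGC TGT CCA GTA GAG AGA CCG GCT — no ATG→stop ORF.
Frame -3: TAT TAC CAT ATG TAA ACG GGT TCC ATG GAC ATA CTG GCT GTC CAG TAG AGA GAC CGG CTC — ATG at 12, stop TAA at 15 → 6 nt; ATG at 27, stop TAG at 48 → 24 nt.
Forward-strand max 30 nt; reverse-strand max 24 nt. The forward strand has the longer ORF.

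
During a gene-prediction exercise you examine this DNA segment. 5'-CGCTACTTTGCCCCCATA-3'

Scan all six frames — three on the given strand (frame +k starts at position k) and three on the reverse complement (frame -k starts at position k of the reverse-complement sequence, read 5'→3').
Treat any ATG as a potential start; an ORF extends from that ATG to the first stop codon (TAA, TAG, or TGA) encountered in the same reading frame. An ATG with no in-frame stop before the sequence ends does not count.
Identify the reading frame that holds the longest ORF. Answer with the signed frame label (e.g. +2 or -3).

-2

Reverse complement (5'→3'): TATGGGGGCAAAGTAGCG
Frame +1: CGC TAC TTT GCC CCC ATA — no ATG→stop ORF.
Frame +2: GCT ACT TTG CCC CCA — no ATG→stop ORF.
Frame +3: CTA CTT TGC CCC CAT — no ATG→stop ORF.
Frame -1: TAT GGG GGC AAA GTA GCG — no ATG→stop ORF.
Frame -2: ATG GGG GCA AAG TAG — ATG at 2, stop TAG at 14 → 15 nt.
Frame -3: TGG GGG CAA AGT AGC — no ATG→stop ORF.
Longest ORF is 15 nt in frame -2 (positions 2–16).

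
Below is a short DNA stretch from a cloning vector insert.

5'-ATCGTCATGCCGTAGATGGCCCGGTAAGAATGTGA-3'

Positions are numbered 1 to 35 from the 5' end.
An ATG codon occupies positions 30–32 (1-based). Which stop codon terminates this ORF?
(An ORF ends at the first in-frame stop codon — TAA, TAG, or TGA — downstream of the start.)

Codons from position 30: ATG (30–32), TGA (33–35).
The first in-frame stop codon is TGA.

TGA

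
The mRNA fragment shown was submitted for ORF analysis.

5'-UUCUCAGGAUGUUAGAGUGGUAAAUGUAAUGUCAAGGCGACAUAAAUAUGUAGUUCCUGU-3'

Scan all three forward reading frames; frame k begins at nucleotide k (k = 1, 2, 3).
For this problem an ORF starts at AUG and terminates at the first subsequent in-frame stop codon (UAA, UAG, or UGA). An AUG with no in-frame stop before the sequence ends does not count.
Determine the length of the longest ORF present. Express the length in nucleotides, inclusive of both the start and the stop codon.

Frame 1: UUC UCA GGA UGU UAG AGU GGU AAA UGU AAU GUC AAG GCG ACA UAA AUA UGU AGU UCC UGU — no AUG→stop ORF.
Frame 2: UCU CAG GAU GUU AGA GUG GUA AAU GUA AUG UCA AGG CGA CAU AAA UAU GUA GUU CCU — no AUG→stop ORF.
Frame 3: CUC AGG AUG UUA GAG UGG UAA AUG UAA UGU CAA GGC GAC AUA AAU AUG UAG UUC CUG — AUG at 9, stop UAA at 21 → 15 nt; AUG at 24, stop UAA at 27 → 6 nt; AUG at 48, stop UAG at 51 → 6 nt.
Longest: frame 3, positions 9–23, 15 nt = 5 codons = 4 aa. → 15 nucleotides.

15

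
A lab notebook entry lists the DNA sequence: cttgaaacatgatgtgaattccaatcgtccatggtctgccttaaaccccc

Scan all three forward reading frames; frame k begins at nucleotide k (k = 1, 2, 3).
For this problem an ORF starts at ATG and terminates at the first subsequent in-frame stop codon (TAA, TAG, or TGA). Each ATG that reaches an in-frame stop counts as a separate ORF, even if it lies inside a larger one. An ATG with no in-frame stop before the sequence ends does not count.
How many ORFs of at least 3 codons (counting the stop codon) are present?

1

Frame 1: CTT GAA ACA TGA TGT GAA TTC CAA TCG TCC ATG GTC TGC CTT AAA CCC — no ATG→stop ORF.
Frame 2: TTG AAA CAT GAT GTG AAT TCC AAT CGT CCA TGG TCT GCC TTA AAC CCC — no ATG→stop ORF.
Frame 3: TGA AAC ATG ATG TGA ATT CCA ATC GTC CAT GGT CTG CCT TAA ACC CCC — ATG at 9, stop TGA at 15 → 9 nt; ATG at 12, stop TGA at 15 → 6 nt.
ORFs ≥ 3 codons: frame 3 9–17 (3 codons). Count = 1.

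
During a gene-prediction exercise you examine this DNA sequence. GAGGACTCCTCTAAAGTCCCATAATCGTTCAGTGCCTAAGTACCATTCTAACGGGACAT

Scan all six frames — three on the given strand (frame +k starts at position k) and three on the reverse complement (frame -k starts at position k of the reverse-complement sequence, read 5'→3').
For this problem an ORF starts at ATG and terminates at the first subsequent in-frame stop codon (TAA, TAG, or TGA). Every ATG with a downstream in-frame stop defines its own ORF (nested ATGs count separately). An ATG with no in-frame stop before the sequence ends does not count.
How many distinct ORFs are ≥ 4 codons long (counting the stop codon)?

3

Reverse complement (5'→3'): ATGTCCCGTTAGAATGGTACTTAGGCACTGAACGATTATGGGACTTTAGAGGAGTCCTC
Frame +1: GAG GAC TCC TCT AAA GTC CCA TAA TCG TTC AGT GCC TAA GTA CCA TTC TAA CGG GAC — no ATG→stop ORF.
Frame +2: AGG ACT CCT CTA AAG TCC CAT AAT CGT TCA GTG CCT AAG TAC CAT TCT AAC GGG ACA — no ATG→stop ORF.
Frame +3: GGA CTC CTC TAA AGT CCC ATA ATC GTT CAG TGC CTA AGT ACC ATT CTA ACG GGA CAT — no ATG→stop ORF.
Frame -1: ATG TCC CGT TAG AAT GGT ACT TAG GCA CTG AAC GAT TAT GGG ACT TTA GAG GAG TCC — ATG at 1, stop TAG at 10 → 12 nt.
Frame -2: TGT CCC GTT AGA ATG GTA CTT AGG CAC TGA ACG ATT ATG GGA CTT TAG AGG AGT CCT — ATG at 14, stop TGA at 29 → 18 nt; ATG at 38, stop TAG at 47 → 12 nt.
Frame -3: GTC CCG TTA GAA TGG TAC TTA GGC ACT GAA CGA TTA TGG GAC TTT AGA GGA GTC CTC — no ATG→stop ORF.
ORFs ≥ 4 codons: frame -1 1–12 (4 codons), frame -2 14–31 (6 codons), frame -2 38–49 (4 codons). Count = 3.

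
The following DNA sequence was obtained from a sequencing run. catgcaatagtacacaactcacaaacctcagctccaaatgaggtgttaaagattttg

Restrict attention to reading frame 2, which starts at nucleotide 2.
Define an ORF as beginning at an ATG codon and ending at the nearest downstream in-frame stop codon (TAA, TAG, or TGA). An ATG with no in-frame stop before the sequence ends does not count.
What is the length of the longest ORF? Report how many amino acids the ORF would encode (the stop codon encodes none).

Frame 2: ATG CAA TAG TAC ACA ACT CAC AAA CCT CAG CTC CAA ATG AGG TGT TAA AGA TTT — ATG at 2, stop TAG at 8 → 9 nt; ATG at 38, stop TAA at 47 → 12 nt.
Longest: frame 2, positions 38–49, 12 nt = 4 codons = 3 aa. → 3 amino acids.

3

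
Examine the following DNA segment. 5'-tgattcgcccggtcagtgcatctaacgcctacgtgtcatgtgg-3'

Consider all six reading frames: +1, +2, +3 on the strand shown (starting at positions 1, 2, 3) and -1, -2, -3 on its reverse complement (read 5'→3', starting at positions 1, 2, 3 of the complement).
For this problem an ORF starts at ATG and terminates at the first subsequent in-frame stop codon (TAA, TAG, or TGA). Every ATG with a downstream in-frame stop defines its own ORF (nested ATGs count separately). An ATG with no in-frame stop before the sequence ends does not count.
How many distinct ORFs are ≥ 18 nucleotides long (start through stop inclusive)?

Reverse complement (5'→3'): CCACATGACACGTAGGCGTTAGATGCACTGACCGGGCGAATCA
Frame +1: TGA TTC GCC CGG TCA GTG CAT CTA ACG CCT ACG TGT CAT GTG — no ATG→stop ORF.
Frame +2: GAT TCG CCC GGT CAG TGC ATC TAA CGC CTA CGT GTC ATG TGG — no ATG→stop ORF.
Frame +3: ATT CGC CCG GTC AGT GCA TCT AAC GCC TAC GTG TCA TGT — no ATG→stop ORF.
Frame -1: CCA CAT GAC ACG TAG GCG TTA GAT GCA CTG ACC GGG CGA ATC — no ATG→stop ORF.
Frame -2: CAC ATG ACA CGT AGG CGT TAG ATG CAC TGA CCG GGC GAA TCA — ATG at 5, stop TAG at 20 → 18 nt; ATG at 23, stop TGA at 29 → 9 nt.
Frame -3: ACA TGA CAC GTA GGC GTT AGA TGC ACT GAC CGG GCG AAT — no ATG→stop ORF.
ORFs ≥ 18 nucleotides: frame -2 5–22 (18 nucleotides). Count = 1.

1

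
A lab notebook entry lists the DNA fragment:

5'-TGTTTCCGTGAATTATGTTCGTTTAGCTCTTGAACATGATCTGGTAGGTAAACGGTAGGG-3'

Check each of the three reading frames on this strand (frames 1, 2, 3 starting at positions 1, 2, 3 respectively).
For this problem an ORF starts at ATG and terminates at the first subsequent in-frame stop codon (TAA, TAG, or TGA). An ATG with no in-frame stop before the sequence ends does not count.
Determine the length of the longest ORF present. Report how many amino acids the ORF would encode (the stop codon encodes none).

3

Frame 1: TGT TTC CGT GAA TTA TGT TCG TTT AGC TCT TGA ACA TGA TCT GGT AGG TAA ACG GTA GGG — no ATG→stop ORF.
Frame 2: GTT TCC GTG AAT TAT GTT CGT TTA GCT CTT GAA CAT GAT CTG GTA GGT AAA CGG TAG — no ATG→stop ORF.
Frame 3: TTT CCG TGA ATT ATG TTC GTT TAG CTC TTG AAC ATG ATC TGG TAG GTA AAC GGT AGG — ATG at 15, stop TAG at 24 → 12 nt; ATG at 36, stop TAG at 45 → 12 nt.
Longest: frame 3, positions 15–26, 12 nt = 4 codons = 3 aa. → 3 amino acids.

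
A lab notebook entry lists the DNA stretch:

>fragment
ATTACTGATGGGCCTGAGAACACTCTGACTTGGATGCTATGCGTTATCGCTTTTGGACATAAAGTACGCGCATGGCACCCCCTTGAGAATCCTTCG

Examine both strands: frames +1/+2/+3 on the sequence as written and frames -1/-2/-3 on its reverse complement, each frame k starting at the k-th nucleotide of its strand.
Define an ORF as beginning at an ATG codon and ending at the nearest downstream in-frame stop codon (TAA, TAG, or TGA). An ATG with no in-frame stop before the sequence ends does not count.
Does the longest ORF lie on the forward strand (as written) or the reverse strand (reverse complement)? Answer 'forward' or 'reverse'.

Reverse complement (5'→3'): CGAAGGATTCTCAAGGGGGTGCCATGCGCGTACTTTATGTCCAAAAGCGATAACGCATAGCATCCAAGTCAGAGTGTTCTCAGGCCCATCAGTAAT
Frame +1: ATT ACT GAT GGG CCT GAG AAC ACT CTG ACT TGG ATG CTA TGC GTT ATC GCT TTT GGA CAT AAA GTA CGC GCA TGG CAC CCC CTT GAG AAT CCT TCG — no ATG→stop ORF.
Frame +2: TTA CTG ATG GGC CTG AGA ACA CTC TGA CTT GGA TGC TAT GCG TTA TCG CTT TTG GAC ATA AAG TAC GCG CAT GGC ACC CCC TTG AGA ATC CTT — ATG at 8, stop TGA at 26 → 21 nt.
Frame +3: TAC TGA TGG GCC TGA GAA CAC TCT GAC TTG GAT GCT ATG CGT TAT CGC TTT TGG ACA TAA AGT ACG CGC ATG GCA CCC CCT TGA GAA TCC TTC — ATG at 39, stop TAA at 60 → 24 nt; ATG at 72, stop TGA at 84 → 15 nt.
Frame -1: CGA AGG ATT CTC AAG GGG GTG CCA TGC GCG TAC TTT ATG TCC AAA AGC GAT AAC GCA TAG CAT CCA AGT CAG AGT GTT CTC AGG CCC ATC AGT AAT — ATG at 37, stop TAG at 58 → 24 nt.
Frame -2: GAA GGA TTC TCA AGG GGG TGC CAT GCG CGT ACT TTA TGT CCA AAA GCG ATA ACG CAT AGC ATC CAA GTC AGA GTG TTC TCA GGC CCA TCA GTA — no ATG→stop ORF.
Frame -3: AAG GAT TCT CAA GGG GGT GCC ATG CGC GTA CTT TAT GTC CAA AAG CGA TAA CGC ATA GCA TCC AAG TCA GAG TGT TCT CAG GCC CAT CAG TAA — ATG at 24, stop TAA at 51 → 30 nt.
Forward-strand max 24 nt; reverse-strand max 30 nt. The reverse strand has the longer ORF.

reverse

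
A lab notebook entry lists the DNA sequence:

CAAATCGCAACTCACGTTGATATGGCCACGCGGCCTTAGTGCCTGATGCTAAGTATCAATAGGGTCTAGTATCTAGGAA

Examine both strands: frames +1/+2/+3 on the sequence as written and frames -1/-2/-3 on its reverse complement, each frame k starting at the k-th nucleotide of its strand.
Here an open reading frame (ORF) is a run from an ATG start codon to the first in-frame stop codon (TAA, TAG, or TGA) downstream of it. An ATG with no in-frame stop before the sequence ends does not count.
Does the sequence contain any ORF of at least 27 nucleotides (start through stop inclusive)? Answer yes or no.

no

Reverse complement (5'→3'): TTCCTAGATACTAGACCCTATTGATACTTAGCATCAGGCACTAAGGCCGCGTGGCCATATCAACGTGAGTTGCGATTTG
Frame +1: CAA ATC GCA ACT CAC GTT GAT ATG GCC ACG CGG CCT TAG TGC CTG ATG CTA AGT ATC AAT AGG GTC TAG TAT CTA GGA — ATG at 22, stop TAG at 37 → 18 nt; ATG at 46, stop TAG at 67 → 24 nt.
Frame +2: AAA TCG CAA CTC ACG TTG ATA TGG CCA CGC GGC CTT AGT GCC TGA TGC TAA GTA TCA ATA GGG TCT AGT ATC TAG GAA — no ATG→stop ORF.
Frame +3: AAT CGC AAC TCA CGT TGA TAT GGC CAC GCG GCC TTA GTG CCT GAT GCT AAG TAT CAA TAG GGT CTA GTA TCT AGG — no ATG→stop ORF.
Frame -1: TTC CTA GAT ACT AGA CCC TAT TGA TAC TTA GCA TCA GGC ACT AAG GCC GCG TGG CCA TAT CAA CGT GAG TTG CGA TTT — no ATG→stop ORF.
Frame -2: TCC TAG ATA CTA GAC CCT ATT GAT ACT TAG CAT CAG GCA CTA AGG CCG CGT GGC CAT ATC AAC GTG AGT TGC GAT TTG — no ATG→stop ORF.
Frame -3: CCT AGA TAC TAG ACC CTA TTG ATA CTT AGC ATC AGG CAC TAA GGC CGC GTG GCC ATA TCA ACG TGA GTT GCG ATT — no ATG→stop ORF.
Largest ORF found is 24 nucleotides < 27, so no.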